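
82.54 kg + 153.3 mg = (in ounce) 2912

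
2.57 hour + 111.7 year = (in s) 3.523e+09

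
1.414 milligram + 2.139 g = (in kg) 0.00214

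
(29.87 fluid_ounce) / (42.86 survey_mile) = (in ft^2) 1.378e-07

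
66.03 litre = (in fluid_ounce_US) 2233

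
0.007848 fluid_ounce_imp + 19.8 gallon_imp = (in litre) 90.01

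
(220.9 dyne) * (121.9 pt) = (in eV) 5.929e+14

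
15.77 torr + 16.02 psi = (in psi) 16.32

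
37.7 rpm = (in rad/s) 3.948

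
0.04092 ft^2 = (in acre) 9.394e-07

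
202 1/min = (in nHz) 3.367e+09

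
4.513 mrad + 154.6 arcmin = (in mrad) 49.48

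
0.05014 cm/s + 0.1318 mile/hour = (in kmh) 0.2139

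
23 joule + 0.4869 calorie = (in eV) 1.563e+20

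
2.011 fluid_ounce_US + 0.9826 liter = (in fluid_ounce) 35.24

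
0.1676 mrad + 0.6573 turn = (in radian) 4.13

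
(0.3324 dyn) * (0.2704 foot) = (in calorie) 6.548e-08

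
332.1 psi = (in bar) 22.9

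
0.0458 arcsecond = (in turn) 3.534e-08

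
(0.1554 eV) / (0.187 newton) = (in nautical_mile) 7.189e-23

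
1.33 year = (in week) 69.35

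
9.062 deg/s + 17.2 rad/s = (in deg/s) 994.5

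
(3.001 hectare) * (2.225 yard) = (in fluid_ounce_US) 2.065e+09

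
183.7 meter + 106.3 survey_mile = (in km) 171.3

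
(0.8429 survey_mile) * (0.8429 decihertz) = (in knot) 222.3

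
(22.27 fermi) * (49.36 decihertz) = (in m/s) 1.099e-13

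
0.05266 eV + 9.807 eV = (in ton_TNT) 3.776e-28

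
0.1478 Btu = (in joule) 155.9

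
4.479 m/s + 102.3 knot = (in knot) 111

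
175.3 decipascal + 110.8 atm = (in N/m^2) 1.123e+07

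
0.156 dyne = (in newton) 1.56e-06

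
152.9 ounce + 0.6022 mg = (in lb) 9.556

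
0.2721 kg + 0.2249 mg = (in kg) 0.2721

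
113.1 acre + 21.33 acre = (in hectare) 54.4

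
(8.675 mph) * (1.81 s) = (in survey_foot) 23.03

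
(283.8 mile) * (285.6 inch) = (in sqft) 3.566e+07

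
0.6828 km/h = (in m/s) 0.1897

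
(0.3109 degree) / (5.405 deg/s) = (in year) 1.824e-09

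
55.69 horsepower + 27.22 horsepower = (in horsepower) 82.91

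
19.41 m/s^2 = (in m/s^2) 19.41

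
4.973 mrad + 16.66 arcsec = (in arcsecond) 1042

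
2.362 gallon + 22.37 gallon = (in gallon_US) 24.73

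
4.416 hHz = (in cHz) 4.416e+04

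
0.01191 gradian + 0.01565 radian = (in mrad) 15.84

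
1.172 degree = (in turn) 0.003256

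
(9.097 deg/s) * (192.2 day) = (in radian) 2.637e+06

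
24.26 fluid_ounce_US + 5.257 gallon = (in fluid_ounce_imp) 725.6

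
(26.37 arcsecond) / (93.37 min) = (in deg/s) 1.308e-06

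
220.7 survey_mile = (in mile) 220.7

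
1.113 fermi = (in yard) 1.217e-15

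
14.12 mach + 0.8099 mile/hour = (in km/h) 1.731e+04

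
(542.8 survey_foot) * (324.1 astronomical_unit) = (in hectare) 8.022e+11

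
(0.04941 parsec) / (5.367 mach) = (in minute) 1.39e+10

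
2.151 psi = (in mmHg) 111.2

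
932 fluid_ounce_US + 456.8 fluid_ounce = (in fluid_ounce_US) 1389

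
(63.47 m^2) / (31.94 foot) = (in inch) 256.7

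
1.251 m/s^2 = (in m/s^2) 1.251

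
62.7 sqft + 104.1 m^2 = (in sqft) 1183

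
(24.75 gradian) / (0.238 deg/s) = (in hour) 0.026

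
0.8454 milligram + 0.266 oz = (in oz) 0.266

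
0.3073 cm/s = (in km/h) 0.01106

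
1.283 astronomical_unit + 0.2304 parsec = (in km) 7.11e+12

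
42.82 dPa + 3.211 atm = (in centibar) 325.4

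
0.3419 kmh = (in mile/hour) 0.2124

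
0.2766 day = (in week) 0.03951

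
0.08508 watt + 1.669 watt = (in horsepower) 0.002352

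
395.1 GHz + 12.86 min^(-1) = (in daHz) 3.951e+10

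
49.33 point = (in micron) 1.74e+04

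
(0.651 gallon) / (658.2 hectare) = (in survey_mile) 2.326e-13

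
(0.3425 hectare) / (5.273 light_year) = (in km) 6.866e-17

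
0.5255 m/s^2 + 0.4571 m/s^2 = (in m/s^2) 0.9826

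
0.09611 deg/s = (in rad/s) 0.001677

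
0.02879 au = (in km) 4.307e+06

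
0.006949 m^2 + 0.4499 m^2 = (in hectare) 4.568e-05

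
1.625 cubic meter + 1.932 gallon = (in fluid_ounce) 5.52e+04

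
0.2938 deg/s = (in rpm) 0.04897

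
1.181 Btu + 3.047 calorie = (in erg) 1.259e+10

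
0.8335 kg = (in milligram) 8.335e+05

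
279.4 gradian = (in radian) 4.389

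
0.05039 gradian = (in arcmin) 2.721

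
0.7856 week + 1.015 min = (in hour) 132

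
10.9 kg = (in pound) 24.03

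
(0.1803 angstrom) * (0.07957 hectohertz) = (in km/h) 5.165e-10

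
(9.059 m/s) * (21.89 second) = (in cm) 1.983e+04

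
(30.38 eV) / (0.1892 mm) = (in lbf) 5.783e-15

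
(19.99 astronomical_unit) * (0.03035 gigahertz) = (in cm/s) 9.076e+21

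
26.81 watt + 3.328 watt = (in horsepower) 0.04042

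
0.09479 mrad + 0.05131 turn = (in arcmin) 1109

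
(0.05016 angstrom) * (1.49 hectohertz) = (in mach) 2.195e-12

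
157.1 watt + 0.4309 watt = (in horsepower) 0.2113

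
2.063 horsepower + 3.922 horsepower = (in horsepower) 5.985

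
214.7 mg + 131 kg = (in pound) 288.8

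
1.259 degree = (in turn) 0.003497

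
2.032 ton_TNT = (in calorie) 2.032e+09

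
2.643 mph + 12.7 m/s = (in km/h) 49.97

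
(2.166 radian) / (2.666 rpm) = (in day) 8.98e-05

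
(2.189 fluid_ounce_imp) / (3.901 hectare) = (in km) 1.594e-12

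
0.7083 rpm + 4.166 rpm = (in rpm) 4.874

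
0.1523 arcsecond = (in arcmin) 0.002538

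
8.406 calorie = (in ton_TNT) 8.406e-09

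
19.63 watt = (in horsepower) 0.02632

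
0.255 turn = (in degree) 91.8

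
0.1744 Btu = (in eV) 1.148e+21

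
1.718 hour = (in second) 6185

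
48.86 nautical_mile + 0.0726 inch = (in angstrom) 9.049e+14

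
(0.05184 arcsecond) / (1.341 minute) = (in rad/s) 3.124e-09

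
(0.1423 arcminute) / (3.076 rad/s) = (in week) 2.225e-11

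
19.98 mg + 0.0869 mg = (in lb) 4.424e-05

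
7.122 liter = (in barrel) 0.0448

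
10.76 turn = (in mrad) 6.761e+04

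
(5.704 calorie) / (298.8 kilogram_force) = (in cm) 0.8145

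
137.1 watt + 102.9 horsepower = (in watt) 7.687e+04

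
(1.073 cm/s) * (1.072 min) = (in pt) 1956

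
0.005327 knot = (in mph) 0.00613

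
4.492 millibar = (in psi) 0.06515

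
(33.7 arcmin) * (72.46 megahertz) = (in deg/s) 4.07e+07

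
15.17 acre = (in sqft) 6.608e+05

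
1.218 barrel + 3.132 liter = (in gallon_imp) 43.29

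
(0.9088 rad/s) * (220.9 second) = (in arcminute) 6.901e+05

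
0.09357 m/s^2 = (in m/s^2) 0.09357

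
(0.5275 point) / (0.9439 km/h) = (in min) 1.183e-05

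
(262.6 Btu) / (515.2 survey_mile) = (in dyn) 3.342e+04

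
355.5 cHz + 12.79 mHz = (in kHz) 0.003568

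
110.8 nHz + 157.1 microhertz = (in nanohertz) 1.572e+05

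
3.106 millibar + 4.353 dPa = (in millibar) 3.11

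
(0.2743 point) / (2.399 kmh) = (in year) 4.605e-12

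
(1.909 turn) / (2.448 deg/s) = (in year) 8.902e-06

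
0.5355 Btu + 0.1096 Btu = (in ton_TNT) 1.627e-07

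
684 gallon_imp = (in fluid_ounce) 1.051e+05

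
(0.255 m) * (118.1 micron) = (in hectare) 3.012e-09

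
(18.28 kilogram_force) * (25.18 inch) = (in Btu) 0.1087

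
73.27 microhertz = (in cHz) 0.007327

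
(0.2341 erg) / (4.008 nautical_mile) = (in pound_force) 7.09e-13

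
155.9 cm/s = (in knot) 3.03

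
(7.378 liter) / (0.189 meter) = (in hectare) 3.904e-06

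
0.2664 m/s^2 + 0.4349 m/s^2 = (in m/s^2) 0.7013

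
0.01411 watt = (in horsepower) 1.892e-05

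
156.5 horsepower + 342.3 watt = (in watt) 1.17e+05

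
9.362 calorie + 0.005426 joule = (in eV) 2.445e+20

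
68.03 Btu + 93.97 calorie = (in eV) 4.504e+23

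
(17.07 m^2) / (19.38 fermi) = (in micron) 8.808e+20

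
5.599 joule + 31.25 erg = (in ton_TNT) 1.338e-09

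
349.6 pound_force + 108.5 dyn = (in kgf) 158.6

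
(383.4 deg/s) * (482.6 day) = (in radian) 2.79e+08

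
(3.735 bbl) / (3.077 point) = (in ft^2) 5888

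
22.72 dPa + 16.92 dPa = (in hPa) 0.03964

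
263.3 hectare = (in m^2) 2.633e+06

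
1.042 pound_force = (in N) 4.635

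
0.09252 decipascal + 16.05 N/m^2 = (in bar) 0.0001606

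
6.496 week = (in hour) 1091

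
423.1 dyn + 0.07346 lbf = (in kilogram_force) 0.03375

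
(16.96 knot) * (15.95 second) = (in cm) 1.392e+04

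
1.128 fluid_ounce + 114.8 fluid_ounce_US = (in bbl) 0.02156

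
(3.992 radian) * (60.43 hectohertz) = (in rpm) 2.304e+05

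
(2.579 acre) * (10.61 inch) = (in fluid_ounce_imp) 9.899e+07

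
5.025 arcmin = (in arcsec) 301.5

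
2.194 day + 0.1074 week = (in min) 4242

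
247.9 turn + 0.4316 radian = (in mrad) 1.558e+06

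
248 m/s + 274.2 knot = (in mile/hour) 870.3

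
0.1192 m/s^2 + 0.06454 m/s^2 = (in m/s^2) 0.1837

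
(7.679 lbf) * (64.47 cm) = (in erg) 2.202e+08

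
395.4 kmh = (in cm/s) 1.098e+04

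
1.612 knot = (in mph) 1.855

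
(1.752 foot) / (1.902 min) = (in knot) 0.009096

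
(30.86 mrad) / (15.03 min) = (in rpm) 0.0003268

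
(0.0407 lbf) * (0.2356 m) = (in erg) 4.265e+05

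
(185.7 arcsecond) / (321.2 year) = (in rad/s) 8.888e-14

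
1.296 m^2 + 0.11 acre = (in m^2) 446.5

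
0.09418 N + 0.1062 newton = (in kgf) 0.02043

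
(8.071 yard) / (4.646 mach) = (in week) 7.714e-09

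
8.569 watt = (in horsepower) 0.01149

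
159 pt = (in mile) 3.485e-05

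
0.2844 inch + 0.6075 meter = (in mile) 0.000382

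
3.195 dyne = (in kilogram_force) 3.258e-06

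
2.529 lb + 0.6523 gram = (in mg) 1.148e+06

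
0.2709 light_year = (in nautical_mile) 1.384e+12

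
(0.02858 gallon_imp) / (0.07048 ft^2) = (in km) 1.984e-05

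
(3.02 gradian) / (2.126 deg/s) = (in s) 1.278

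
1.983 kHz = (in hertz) 1983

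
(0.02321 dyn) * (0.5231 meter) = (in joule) 1.214e-07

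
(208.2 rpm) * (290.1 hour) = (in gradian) 1.45e+09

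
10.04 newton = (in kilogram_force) 1.024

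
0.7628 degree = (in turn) 0.002119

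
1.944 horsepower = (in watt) 1450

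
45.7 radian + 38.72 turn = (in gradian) 1.84e+04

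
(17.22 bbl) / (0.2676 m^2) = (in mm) 1.023e+04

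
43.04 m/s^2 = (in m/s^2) 43.04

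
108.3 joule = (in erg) 1.083e+09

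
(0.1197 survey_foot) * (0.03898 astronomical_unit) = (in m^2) 2.128e+08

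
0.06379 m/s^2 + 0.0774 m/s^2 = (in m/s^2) 0.1412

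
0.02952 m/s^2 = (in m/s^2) 0.02952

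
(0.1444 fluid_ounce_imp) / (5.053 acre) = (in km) 2.006e-13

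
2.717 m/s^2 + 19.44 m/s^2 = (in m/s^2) 22.16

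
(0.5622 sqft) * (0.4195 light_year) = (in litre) 2.073e+17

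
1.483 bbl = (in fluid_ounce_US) 7973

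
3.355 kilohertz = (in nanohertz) 3.355e+12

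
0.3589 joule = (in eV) 2.24e+18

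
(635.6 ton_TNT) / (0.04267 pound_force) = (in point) 3.972e+16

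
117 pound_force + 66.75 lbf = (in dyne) 8.174e+07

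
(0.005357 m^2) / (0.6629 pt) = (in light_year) 2.421e-15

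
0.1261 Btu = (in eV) 8.304e+20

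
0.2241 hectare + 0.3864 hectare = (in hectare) 0.6105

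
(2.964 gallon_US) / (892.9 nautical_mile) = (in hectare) 6.785e-13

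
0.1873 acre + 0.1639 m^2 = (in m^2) 758.1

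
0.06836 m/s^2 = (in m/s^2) 0.06836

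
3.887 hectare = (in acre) 9.605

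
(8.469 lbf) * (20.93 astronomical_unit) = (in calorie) 2.819e+13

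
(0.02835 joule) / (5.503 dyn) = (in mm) 5.152e+05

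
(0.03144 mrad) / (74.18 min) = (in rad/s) 7.064e-09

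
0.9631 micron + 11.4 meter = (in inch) 448.8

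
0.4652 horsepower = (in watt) 346.9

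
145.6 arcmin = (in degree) 2.427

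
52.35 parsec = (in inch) 6.36e+19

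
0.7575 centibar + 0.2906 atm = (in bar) 0.302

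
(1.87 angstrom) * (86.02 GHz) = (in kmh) 57.91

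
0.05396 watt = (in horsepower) 7.236e-05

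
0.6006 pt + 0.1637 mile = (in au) 1.761e-09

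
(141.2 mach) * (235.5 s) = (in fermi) 1.132e+22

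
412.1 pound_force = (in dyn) 1.833e+08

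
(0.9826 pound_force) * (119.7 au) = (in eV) 4.885e+32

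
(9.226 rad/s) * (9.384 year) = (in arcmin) 9.386e+12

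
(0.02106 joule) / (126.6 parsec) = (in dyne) 5.391e-16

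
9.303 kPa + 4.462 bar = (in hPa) 4555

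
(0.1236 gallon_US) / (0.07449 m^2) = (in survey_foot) 0.02061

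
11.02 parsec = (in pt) 9.639e+20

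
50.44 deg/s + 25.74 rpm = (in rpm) 34.15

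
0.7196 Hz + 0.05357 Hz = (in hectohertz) 0.007732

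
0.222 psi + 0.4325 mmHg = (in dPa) 1.588e+04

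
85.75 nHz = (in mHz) 8.575e-05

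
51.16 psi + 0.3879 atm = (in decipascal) 3.92e+06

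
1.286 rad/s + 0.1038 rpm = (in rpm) 12.38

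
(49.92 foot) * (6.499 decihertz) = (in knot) 19.22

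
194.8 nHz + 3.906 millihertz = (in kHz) 3.906e-06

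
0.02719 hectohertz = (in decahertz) 0.2719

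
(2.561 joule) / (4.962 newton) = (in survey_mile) 0.0003207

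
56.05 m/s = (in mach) 0.1646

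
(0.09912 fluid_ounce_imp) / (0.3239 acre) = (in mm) 2.149e-06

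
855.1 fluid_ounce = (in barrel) 0.1591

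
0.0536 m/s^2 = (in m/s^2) 0.0536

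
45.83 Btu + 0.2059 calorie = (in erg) 4.835e+11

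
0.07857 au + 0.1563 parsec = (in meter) 4.823e+15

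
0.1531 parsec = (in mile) 2.935e+12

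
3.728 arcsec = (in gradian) 0.001151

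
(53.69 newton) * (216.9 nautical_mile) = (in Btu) 2.044e+04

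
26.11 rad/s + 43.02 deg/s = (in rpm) 256.5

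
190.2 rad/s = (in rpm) 1816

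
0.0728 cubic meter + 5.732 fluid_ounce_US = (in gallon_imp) 16.05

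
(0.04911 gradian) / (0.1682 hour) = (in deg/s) 7.299e-05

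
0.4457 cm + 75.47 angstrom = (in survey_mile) 2.769e-06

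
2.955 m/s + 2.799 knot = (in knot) 8.543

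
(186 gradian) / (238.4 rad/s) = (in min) 0.0002043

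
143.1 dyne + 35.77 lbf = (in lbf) 35.77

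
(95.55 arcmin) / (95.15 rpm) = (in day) 3.229e-08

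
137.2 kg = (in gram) 1.372e+05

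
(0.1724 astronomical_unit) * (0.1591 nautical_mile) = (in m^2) 7.599e+12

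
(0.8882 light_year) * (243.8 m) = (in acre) 5.062e+14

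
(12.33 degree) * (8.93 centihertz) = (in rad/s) 0.01922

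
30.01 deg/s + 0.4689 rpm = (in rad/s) 0.5729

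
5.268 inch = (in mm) 133.8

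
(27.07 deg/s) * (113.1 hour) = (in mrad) 1.924e+08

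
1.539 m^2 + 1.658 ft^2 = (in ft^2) 18.22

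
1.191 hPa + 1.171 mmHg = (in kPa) 0.2752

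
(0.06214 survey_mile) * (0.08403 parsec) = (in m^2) 2.593e+17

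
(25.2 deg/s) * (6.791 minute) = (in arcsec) 3.696e+07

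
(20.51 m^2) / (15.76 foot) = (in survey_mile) 0.002653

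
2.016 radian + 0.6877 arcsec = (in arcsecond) 4.158e+05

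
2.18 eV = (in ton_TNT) 8.348e-29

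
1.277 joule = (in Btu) 0.00121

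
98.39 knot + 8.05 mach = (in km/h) 1.005e+04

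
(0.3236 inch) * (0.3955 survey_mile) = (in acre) 0.001293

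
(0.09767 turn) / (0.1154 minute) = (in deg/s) 5.078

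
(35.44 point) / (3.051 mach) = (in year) 3.816e-13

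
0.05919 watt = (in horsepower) 7.938e-05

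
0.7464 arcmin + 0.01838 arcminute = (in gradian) 0.01416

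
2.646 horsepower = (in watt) 1973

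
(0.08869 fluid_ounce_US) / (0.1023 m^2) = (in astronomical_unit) 1.714e-16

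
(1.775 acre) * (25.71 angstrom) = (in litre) 0.01847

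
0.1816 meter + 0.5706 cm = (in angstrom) 1.873e+09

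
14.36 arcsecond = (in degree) 0.003989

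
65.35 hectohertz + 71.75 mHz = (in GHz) 6.535e-06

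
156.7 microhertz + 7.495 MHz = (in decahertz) 7.495e+05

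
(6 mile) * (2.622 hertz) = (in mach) 74.36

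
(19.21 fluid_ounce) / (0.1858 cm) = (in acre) 7.556e-05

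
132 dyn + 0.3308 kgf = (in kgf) 0.3309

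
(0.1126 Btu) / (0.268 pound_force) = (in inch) 3923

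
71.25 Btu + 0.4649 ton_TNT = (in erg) 1.945e+16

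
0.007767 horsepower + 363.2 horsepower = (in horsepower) 363.2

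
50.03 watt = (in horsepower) 0.06709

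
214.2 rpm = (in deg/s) 1285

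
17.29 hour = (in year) 0.001974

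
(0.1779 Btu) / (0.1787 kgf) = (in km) 0.1071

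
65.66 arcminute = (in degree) 1.094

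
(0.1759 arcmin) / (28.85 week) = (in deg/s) 1.68e-10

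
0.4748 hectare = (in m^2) 4748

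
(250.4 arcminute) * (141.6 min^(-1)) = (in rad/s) 0.1719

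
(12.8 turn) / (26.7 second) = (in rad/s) 3.012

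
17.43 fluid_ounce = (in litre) 0.5155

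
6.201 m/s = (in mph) 13.87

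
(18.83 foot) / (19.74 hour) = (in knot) 0.000157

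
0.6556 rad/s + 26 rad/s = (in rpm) 254.5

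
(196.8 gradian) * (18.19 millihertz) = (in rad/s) 0.05623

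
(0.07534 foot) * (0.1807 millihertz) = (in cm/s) 0.000415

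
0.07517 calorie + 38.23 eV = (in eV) 1.963e+18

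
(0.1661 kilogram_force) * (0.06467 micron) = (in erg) 1.053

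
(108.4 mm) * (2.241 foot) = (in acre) 1.83e-05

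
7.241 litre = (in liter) 7.241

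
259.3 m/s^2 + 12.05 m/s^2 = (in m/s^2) 271.4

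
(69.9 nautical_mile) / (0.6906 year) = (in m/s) 0.005944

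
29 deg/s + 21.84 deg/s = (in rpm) 8.473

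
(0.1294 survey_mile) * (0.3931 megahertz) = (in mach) 2.404e+05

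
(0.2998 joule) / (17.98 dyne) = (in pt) 4.727e+06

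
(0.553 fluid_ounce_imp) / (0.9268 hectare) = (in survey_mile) 1.053e-12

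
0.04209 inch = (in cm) 0.1069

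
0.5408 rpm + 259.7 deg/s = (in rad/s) 4.589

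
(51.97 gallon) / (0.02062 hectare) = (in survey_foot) 0.00313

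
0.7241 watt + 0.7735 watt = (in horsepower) 0.002008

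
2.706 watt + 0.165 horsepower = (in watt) 125.7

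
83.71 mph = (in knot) 72.74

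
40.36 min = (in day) 0.02803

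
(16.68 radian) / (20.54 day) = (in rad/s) 9.399e-06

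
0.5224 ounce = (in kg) 0.01481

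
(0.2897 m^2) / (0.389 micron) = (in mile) 462.8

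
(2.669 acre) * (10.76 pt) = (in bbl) 257.9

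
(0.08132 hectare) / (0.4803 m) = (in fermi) 1.693e+18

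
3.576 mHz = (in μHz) 3576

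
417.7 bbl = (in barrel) 417.7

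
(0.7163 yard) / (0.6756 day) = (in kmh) 4.04e-05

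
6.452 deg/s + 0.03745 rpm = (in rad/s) 0.1165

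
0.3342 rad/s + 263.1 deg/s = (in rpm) 47.04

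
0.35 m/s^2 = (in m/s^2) 0.35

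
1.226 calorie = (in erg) 5.13e+07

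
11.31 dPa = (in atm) 1.116e-05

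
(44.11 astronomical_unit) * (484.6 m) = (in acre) 7.902e+11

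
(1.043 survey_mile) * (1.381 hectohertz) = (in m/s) 2.318e+05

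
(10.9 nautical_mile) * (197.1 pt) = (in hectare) 0.1404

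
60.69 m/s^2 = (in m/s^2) 60.69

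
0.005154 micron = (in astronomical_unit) 3.445e-20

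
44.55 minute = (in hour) 0.7425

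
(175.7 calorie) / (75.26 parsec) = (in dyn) 3.166e-11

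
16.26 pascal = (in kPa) 0.01626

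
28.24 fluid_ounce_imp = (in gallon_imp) 0.1765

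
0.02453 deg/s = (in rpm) 0.004088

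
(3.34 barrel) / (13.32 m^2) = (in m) 0.03987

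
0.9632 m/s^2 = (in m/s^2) 0.9632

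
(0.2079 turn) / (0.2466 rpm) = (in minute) 0.8431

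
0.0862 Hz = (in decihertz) 0.862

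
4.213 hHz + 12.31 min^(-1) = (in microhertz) 4.215e+08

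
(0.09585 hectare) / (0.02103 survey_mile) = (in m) 28.32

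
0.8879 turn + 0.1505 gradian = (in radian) 5.581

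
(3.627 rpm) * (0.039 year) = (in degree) 2.677e+07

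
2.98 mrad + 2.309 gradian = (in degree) 2.249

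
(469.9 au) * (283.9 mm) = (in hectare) 1.996e+09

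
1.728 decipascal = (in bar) 1.728e-06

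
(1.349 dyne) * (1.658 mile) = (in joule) 0.036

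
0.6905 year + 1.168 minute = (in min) 3.629e+05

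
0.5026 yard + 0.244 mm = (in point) 1303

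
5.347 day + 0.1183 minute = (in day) 5.347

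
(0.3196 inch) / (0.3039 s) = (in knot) 0.05192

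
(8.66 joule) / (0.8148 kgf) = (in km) 0.001084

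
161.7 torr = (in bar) 0.2156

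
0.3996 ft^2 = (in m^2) 0.03712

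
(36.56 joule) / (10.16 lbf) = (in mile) 0.0005027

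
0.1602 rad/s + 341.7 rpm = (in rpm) 343.2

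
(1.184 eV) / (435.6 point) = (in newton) 1.234e-18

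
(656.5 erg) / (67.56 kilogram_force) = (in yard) 1.084e-07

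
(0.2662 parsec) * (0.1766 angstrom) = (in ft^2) 1.561e+06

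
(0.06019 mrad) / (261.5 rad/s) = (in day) 2.664e-12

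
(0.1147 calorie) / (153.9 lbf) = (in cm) 0.0701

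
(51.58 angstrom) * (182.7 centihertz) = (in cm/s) 9.424e-07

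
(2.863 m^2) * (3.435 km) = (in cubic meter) 9834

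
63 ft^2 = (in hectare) 0.0005853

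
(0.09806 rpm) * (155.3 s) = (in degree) 91.37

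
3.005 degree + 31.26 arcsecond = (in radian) 0.0526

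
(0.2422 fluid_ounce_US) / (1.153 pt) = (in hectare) 1.761e-06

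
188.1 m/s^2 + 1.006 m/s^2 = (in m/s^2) 189.1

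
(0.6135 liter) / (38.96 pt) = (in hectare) 4.464e-06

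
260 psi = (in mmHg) 1.345e+04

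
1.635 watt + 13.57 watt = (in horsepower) 0.02039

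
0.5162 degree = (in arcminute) 30.97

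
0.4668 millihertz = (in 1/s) 0.0004668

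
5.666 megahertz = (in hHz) 5.666e+04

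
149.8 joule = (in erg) 1.498e+09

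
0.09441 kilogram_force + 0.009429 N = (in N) 0.9353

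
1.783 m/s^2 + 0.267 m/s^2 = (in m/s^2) 2.05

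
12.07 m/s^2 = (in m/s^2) 12.07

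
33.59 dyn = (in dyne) 33.59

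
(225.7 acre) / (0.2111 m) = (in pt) 1.226e+10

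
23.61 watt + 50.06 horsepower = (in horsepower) 50.09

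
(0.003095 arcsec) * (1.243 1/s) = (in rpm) 1.781e-07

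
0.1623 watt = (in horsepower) 0.0002176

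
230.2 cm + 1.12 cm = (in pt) 6557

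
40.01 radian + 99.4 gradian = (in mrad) 4.157e+04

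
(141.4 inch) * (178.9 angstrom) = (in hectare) 6.425e-12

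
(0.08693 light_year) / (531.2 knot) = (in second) 3.01e+12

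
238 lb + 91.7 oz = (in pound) 243.7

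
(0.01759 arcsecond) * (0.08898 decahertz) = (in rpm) 7.246e-07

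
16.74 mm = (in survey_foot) 0.05492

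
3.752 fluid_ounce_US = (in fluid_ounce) 3.752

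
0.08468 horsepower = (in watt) 63.15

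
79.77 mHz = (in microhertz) 7.977e+04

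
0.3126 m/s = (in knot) 0.6076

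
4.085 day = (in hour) 98.04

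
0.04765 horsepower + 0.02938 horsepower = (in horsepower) 0.07703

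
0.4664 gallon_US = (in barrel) 0.0111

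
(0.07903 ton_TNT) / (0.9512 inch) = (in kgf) 1.396e+09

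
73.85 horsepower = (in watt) 5.507e+04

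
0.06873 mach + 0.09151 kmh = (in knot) 45.54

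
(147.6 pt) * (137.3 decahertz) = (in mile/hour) 159.9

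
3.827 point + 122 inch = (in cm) 310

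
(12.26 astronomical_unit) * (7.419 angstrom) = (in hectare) 0.1361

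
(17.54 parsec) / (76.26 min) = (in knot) 2.299e+14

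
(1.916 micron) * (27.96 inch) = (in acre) 3.362e-10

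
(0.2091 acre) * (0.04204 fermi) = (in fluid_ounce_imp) 1.252e-09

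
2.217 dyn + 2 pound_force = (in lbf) 2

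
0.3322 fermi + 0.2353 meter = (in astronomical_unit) 1.573e-12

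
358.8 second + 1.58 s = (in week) 0.0005959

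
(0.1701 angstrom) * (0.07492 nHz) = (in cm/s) 1.274e-19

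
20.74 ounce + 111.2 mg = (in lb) 1.296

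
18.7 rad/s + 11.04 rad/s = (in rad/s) 29.74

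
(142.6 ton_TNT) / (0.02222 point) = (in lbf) 1.711e+16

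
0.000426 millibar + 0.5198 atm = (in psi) 7.639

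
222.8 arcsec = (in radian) 0.00108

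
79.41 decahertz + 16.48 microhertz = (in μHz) 7.941e+08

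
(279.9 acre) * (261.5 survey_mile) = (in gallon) 1.259e+14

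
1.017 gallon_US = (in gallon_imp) 0.8468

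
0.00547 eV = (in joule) 8.764e-22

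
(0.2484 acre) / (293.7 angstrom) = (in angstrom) 3.423e+20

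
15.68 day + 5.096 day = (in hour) 498.6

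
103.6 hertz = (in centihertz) 1.036e+04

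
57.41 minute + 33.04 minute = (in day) 0.06281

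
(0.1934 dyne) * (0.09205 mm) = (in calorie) 4.255e-11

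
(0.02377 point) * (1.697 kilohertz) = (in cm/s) 1.423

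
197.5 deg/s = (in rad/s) 3.447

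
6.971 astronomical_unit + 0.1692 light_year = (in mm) 1.602e+18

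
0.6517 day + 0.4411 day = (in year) 0.002994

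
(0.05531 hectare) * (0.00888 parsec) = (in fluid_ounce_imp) 5.334e+21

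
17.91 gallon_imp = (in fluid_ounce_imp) 2866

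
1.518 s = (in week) 2.51e-06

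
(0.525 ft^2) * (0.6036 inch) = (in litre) 0.7478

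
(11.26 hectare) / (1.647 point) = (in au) 0.001295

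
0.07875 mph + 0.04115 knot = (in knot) 0.1096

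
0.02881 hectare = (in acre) 0.07119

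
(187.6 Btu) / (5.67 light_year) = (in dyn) 3.69e-07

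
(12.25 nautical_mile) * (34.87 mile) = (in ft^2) 1.37e+10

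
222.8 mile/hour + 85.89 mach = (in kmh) 1.056e+05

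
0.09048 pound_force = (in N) 0.4025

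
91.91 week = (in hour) 1.544e+04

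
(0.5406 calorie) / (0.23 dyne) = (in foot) 3.226e+06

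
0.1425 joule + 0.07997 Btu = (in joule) 84.52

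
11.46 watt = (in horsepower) 0.01537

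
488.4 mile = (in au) 5.254e-06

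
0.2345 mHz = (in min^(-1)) 0.01407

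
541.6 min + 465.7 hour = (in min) 2.848e+04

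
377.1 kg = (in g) 3.771e+05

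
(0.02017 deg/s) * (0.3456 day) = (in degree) 602.3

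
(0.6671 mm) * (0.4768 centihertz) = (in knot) 6.183e-06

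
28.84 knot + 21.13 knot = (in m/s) 25.71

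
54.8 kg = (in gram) 5.48e+04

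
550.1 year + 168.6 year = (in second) 2.266e+10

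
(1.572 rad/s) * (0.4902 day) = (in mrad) 6.658e+07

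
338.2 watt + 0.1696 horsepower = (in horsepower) 0.6231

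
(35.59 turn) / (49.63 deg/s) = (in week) 0.0004268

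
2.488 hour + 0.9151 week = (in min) 9373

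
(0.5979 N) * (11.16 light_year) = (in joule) 6.313e+16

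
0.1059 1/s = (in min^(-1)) 6.354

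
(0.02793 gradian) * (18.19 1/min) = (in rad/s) 0.000133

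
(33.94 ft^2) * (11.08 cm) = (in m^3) 0.3494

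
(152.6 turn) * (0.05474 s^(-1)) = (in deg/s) 3007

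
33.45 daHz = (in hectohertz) 3.345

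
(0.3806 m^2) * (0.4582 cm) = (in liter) 1.744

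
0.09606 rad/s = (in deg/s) 5.504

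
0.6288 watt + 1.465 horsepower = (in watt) 1093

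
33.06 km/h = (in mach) 0.02697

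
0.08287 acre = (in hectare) 0.03354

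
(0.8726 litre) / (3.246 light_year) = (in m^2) 2.841e-20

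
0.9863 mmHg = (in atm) 0.001298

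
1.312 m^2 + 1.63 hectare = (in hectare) 1.63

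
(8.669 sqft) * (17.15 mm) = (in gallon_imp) 3.038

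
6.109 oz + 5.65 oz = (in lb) 0.7349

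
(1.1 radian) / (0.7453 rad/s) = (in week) 2.44e-06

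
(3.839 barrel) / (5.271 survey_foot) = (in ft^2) 4.089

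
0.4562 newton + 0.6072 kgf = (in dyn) 6.411e+05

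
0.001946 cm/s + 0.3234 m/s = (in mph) 0.7235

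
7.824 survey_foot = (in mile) 0.001482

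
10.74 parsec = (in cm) 3.314e+19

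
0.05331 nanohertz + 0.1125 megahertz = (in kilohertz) 112.5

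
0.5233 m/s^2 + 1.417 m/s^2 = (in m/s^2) 1.94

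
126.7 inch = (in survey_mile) 0.002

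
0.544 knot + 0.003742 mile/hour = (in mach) 0.0008268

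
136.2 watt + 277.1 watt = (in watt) 413.3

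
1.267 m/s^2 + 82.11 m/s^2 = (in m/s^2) 83.38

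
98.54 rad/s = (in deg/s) 5646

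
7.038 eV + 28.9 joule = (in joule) 28.9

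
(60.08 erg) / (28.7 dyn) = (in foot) 0.06868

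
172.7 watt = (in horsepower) 0.2316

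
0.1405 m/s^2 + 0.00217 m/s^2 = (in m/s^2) 0.1427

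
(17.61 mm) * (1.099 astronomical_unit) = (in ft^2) 3.116e+10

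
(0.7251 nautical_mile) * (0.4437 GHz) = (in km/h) 2.145e+12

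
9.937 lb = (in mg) 4.507e+06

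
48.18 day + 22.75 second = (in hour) 1156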